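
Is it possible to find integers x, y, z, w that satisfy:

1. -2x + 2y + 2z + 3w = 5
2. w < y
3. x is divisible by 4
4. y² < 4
Yes

Take x = 0, y = -1, z = 8, w = -3. Substituting into each constraint:
  (1) -2(0) + 2(-1) + 2(8) + 3(-3) = 5 ✓
  (2) -3 < -1 ✓
  (3) 0 = 4 × 0, remainder 0 ✓
  (4) y² = (-1)² = 1, and 1 < 4 ✓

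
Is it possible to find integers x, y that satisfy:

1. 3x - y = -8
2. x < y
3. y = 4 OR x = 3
Yes

Take x = 3, y = 17. Substituting into each constraint:
  (1) 3(3) + (-17) = -8 ✓
  (2) 3 < 17 ✓
  (3) x = 3, target 3 ✓ (second branch holds)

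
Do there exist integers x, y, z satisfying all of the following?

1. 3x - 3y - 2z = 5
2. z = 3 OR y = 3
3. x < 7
Yes

Take x = 6, y = 3, z = 2. Substituting into each constraint:
  (1) 3(6) - 3(3) - 2(2) = 5 ✓
  (2) y = 3, target 3 ✓ (second branch holds)
  (3) 6 < 7 ✓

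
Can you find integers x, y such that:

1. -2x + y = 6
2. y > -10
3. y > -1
Yes

Take x = -3, y = 0. Substituting into each constraint:
  (1) -2(-3) + 0 = 6 ✓
  (2) 0 > -10 ✓
  (3) 0 > -1 ✓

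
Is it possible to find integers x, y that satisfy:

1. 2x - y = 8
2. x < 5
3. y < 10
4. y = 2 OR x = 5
No

A contradictory subset is {2x - y = 8, x < 5, y = 2 OR x = 5}. No integer assignment can satisfy these jointly:

  - 2x - y = 8: is a linear equation tying the variables together
  - x < 5: bounds one variable relative to a constant
  - y = 2 OR x = 5: forces a choice: either y = 2 or x = 5

Split on the disjunction (y = 2 OR x = 5):
  • If y = 2: the equation forces x = 5, which contradicts the bound x ≤ 4.
  • If x = 5: this contradicts the bound x ≤ 4.
Both branches are infeasible, so the system has no integer solution.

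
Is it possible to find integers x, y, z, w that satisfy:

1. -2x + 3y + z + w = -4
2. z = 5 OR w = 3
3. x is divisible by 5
Yes

Take x = 0, y = 0, z = -7, w = 3. Substituting into each constraint:
  (1) -2(0) + 3(0) + (-7) + 3 = -4 ✓
  (2) w = 3, target 3 ✓ (second branch holds)
  (3) 0 = 5 × 0, remainder 0 ✓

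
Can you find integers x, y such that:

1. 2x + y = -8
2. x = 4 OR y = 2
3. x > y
Yes

Take x = 4, y = -16. Substituting into each constraint:
  (1) 2(4) + (-16) = -8 ✓
  (2) x = 4, target 4 ✓ (first branch holds)
  (3) 4 > -16 ✓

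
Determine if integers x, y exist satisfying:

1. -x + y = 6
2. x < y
Yes

Take x = -6, y = 0. Substituting into each constraint:
  (1) 6 + 0 = 6 ✓
  (2) -6 < 0 ✓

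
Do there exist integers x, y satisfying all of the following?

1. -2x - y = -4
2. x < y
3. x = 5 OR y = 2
Yes

Take x = 1, y = 2. Substituting into each constraint:
  (1) -2(1) + (-2) = -4 ✓
  (2) 1 < 2 ✓
  (3) y = 2, target 2 ✓ (second branch holds)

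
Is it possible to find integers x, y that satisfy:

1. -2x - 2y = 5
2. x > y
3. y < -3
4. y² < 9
No

Even the single constraint (-2x - 2y = 5) is infeasible over the integers.

  - -2x - 2y = 5: every term on the left is divisible by 2, so the LHS ≡ 0 (mod 2), but the RHS 5 is not — no integer solution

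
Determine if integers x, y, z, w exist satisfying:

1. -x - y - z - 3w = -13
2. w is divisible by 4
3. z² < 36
Yes

Take x = 13, y = 0, z = 0, w = 0. Substituting into each constraint:
  (1) (-13) + 0 + 0 - 3(0) = -13 ✓
  (2) 0 = 4 × 0, remainder 0 ✓
  (3) z² = (0)² = 0, and 0 < 36 ✓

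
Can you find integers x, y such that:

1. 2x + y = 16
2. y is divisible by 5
Yes

Take x = 8, y = 0. Substituting into each constraint:
  (1) 2(8) + 0 = 16 ✓
  (2) 0 = 5 × 0, remainder 0 ✓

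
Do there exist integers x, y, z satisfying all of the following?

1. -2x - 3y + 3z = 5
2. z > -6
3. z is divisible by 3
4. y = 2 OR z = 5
Yes

Take x = -10, y = 2, z = -3. Substituting into each constraint:
  (1) -2(-10) - 3(2) + 3(-3) = 5 ✓
  (2) -3 > -6 ✓
  (3) -3 = 3 × -1, remainder 0 ✓
  (4) y = 2, target 2 ✓ (first branch holds)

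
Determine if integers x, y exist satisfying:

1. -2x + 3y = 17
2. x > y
Yes

Take x = 20, y = 19. Substituting into each constraint:
  (1) -2(20) + 3(19) = 17 ✓
  (2) 20 > 19 ✓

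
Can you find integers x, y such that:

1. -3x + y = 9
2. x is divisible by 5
Yes

Take x = 0, y = 9. Substituting into each constraint:
  (1) -3(0) + 9 = 9 ✓
  (2) 0 = 5 × 0, remainder 0 ✓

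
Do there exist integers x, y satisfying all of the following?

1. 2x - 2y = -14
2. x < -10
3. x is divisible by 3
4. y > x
Yes

Take x = -12, y = -5. Substituting into each constraint:
  (1) 2(-12) - 2(-5) = -14 ✓
  (2) -12 < -10 ✓
  (3) -12 = 3 × -4, remainder 0 ✓
  (4) -5 > -12 ✓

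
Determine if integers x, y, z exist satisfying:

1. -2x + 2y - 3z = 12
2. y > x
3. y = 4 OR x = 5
Yes

Take x = 5, y = 8, z = -2. Substituting into each constraint:
  (1) -2(5) + 2(8) - 3(-2) = 12 ✓
  (2) 8 > 5 ✓
  (3) x = 5, target 5 ✓ (second branch holds)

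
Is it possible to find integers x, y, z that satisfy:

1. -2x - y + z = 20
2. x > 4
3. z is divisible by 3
Yes

Take x = 5, y = -30, z = 0. Substituting into each constraint:
  (1) -2(5) + 30 + 0 = 20 ✓
  (2) 5 > 4 ✓
  (3) 0 = 3 × 0, remainder 0 ✓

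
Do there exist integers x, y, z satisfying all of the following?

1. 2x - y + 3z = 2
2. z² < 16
Yes

Take x = 0, y = 1, z = 1. Substituting into each constraint:
  (1) 2(0) + (-1) + 3(1) = 2 ✓
  (2) z² = (1)² = 1, and 1 < 16 ✓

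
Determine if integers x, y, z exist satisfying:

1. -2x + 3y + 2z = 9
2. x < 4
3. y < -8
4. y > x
Yes

Take x = -10, y = -9, z = 8. Substituting into each constraint:
  (1) -2(-10) + 3(-9) + 2(8) = 9 ✓
  (2) -10 < 4 ✓
  (3) -9 < -8 ✓
  (4) -9 > -10 ✓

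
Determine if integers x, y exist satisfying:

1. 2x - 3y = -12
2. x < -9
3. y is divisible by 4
Yes

Take x = -12, y = -4. Substituting into each constraint:
  (1) 2(-12) - 3(-4) = -12 ✓
  (2) -12 < -9 ✓
  (3) -4 = 4 × -1, remainder 0 ✓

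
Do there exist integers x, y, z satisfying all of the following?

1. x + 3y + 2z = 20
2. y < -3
Yes

Take x = 32, y = -4, z = 0. Substituting into each constraint:
  (1) 32 + 3(-4) + 2(0) = 20 ✓
  (2) -4 < -3 ✓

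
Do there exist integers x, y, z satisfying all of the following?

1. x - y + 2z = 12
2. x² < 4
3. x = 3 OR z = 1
Yes

Take x = 0, y = -10, z = 1. Substituting into each constraint:
  (1) 0 + 10 + 2(1) = 12 ✓
  (2) x² = (0)² = 0, and 0 < 4 ✓
  (3) z = 1, target 1 ✓ (second branch holds)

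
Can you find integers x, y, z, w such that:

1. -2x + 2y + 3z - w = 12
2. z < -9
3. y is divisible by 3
Yes

Take x = 0, y = 0, z = -10, w = -42. Substituting into each constraint:
  (1) -2(0) + 2(0) + 3(-10) + 42 = 12 ✓
  (2) -10 < -9 ✓
  (3) 0 = 3 × 0, remainder 0 ✓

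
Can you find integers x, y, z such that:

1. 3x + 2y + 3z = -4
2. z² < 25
Yes

Take x = 0, y = -2, z = 0. Substituting into each constraint:
  (1) 3(0) + 2(-2) + 3(0) = -4 ✓
  (2) z² = (0)² = 0, and 0 < 25 ✓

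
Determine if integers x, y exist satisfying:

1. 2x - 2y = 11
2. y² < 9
No

Even the single constraint (2x - 2y = 11) is infeasible over the integers.

  - 2x - 2y = 11: every term on the left is divisible by 2, so the LHS ≡ 0 (mod 2), but the RHS 11 is not — no integer solution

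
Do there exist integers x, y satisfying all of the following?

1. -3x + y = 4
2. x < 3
Yes

Take x = 0, y = 4. Substituting into each constraint:
  (1) -3(0) + 4 = 4 ✓
  (2) 0 < 3 ✓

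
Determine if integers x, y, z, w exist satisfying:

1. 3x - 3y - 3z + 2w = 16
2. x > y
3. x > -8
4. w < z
Yes

Take x = 0, y = -1, z = -15, w = -16. Substituting into each constraint:
  (1) 3(0) - 3(-1) - 3(-15) + 2(-16) = 16 ✓
  (2) 0 > -1 ✓
  (3) 0 > -8 ✓
  (4) -16 < -15 ✓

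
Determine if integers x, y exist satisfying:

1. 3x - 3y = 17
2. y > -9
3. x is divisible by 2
No

Even the single constraint (3x - 3y = 17) is infeasible over the integers.

  - 3x - 3y = 17: every term on the left is divisible by 3, so the LHS ≡ 0 (mod 3), but the RHS 17 is not — no integer solution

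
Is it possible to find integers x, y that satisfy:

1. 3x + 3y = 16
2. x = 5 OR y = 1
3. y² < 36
No

Even the single constraint (3x + 3y = 16) is infeasible over the integers.

  - 3x + 3y = 16: every term on the left is divisible by 3, so the LHS ≡ 0 (mod 3), but the RHS 16 is not — no integer solution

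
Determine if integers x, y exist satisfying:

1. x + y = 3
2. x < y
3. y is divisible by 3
Yes

Take x = 0, y = 3. Substituting into each constraint:
  (1) 0 + 3 = 3 ✓
  (2) 0 < 3 ✓
  (3) 3 = 3 × 1, remainder 0 ✓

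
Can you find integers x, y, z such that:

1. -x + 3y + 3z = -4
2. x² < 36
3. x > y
Yes

Take x = 1, y = 0, z = -1. Substituting into each constraint:
  (1) (-1) + 3(0) + 3(-1) = -4 ✓
  (2) x² = (1)² = 1, and 1 < 36 ✓
  (3) 1 > 0 ✓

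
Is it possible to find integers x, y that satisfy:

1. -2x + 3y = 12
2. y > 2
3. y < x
Yes

Take x = 15, y = 14. Substituting into each constraint:
  (1) -2(15) + 3(14) = 12 ✓
  (2) 14 > 2 ✓
  (3) 14 < 15 ✓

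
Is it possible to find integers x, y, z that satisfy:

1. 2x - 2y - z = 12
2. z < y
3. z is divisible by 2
Yes

Take x = 7, y = 1, z = 0. Substituting into each constraint:
  (1) 2(7) - 2(1) + 0 = 12 ✓
  (2) 0 < 1 ✓
  (3) 0 = 2 × 0, remainder 0 ✓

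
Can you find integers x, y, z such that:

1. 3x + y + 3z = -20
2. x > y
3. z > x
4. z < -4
No

The full constraint system is jointly infeasible over the integers. Each constraint and what it forces:

  - 3x + y + 3z = -20: is a linear equation tying the variables together
  - x > y: bounds one variable relative to another variable
  - z > x: bounds one variable relative to another variable
  - z < -4: bounds one variable relative to a constant

Propagating the comparisons: x < z and z ≤ -5 give x ≤ -6; y < x and x ≤ -6 give y ≤ -7. Range argument: with x ∈ [−∞, -6], y ∈ [−∞, -7], z ∈ [−∞, -5], the left side of the equation is at most -40, but the right side is -20 > -40. No integer solution exists.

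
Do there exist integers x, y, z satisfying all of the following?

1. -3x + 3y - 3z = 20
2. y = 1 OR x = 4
No

Even the single constraint (-3x + 3y - 3z = 20) is infeasible over the integers.

  - -3x + 3y - 3z = 20: every term on the left is divisible by 3, so the LHS ≡ 0 (mod 3), but the RHS 20 is not — no integer solution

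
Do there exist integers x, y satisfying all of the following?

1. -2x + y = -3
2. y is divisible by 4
No

The full constraint system is jointly infeasible over the integers. Each constraint and what it forces:

  - -2x + y = -3: is a linear equation tying the variables together
  - y is divisible by 4: restricts y to multiples of 4

Modular obstruction: writing y = 4y', every remaining term of the linear equation is divisible by 2, so the left side is ≡ 0 (mod 2); but the right side -3 ≡ 1 (mod 2). No integers can satisfy it.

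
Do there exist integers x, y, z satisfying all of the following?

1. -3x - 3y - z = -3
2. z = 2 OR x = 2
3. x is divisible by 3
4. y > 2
No

A contradictory subset is {-3x - 3y - z = -3, z = 2 OR x = 2, x is divisible by 3}. No integer assignment can satisfy these jointly:

  - -3x - 3y - z = -3: is a linear equation tying the variables together
  - z = 2 OR x = 2: forces a choice: either z = 2 or x = 2
  - x is divisible by 3: restricts x to multiples of 3

Split on the disjunction (z = 2 OR x = 2):
  • If z = 2: with z = 2, writing x = 3x', every remaining term of the linear equation is divisible by 3, so the left side is ≡ 0 (mod 3); but the right side -1 ≡ 2 (mod 3). No integers can satisfy it.
  • If x = 2: this contradicts the divisibility constraint — 2 is not a multiple of 3.
Both branches are infeasible, so the system has no integer solution.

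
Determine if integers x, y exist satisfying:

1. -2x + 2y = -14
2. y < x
Yes

Take x = 7, y = 0. Substituting into each constraint:
  (1) -2(7) + 2(0) = -14 ✓
  (2) 0 < 7 ✓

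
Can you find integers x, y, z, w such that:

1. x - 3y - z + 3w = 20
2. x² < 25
Yes

Take x = 2, y = 0, z = 0, w = 6. Substituting into each constraint:
  (1) 2 - 3(0) + 0 + 3(6) = 20 ✓
  (2) x² = (2)² = 4, and 4 < 25 ✓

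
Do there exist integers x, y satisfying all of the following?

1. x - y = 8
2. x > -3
Yes

Take x = 0, y = -8. Substituting into each constraint:
  (1) 0 + 8 = 8 ✓
  (2) 0 > -3 ✓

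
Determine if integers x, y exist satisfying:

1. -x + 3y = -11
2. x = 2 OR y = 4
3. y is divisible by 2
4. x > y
Yes

Take x = 23, y = 4. Substituting into each constraint:
  (1) (-23) + 3(4) = -11 ✓
  (2) y = 4, target 4 ✓ (second branch holds)
  (3) 4 = 2 × 2, remainder 0 ✓
  (4) 23 > 4 ✓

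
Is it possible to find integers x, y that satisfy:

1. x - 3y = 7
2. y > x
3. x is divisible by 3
No

A contradictory subset is {x - 3y = 7, x is divisible by 3}. No integer assignment can satisfy these jointly:

  - x - 3y = 7: is a linear equation tying the variables together
  - x is divisible by 3: restricts x to multiples of 3

Modular obstruction: writing x = 3x', every remaining term of the linear equation is divisible by 3, so the left side is ≡ 0 (mod 3); but the right side 7 ≡ 1 (mod 3). No integers can satisfy it.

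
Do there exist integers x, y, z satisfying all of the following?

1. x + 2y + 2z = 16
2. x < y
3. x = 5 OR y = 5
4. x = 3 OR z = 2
Yes

Take x = 2, y = 5, z = 2. Substituting into each constraint:
  (1) 2 + 2(5) + 2(2) = 16 ✓
  (2) 2 < 5 ✓
  (3) y = 5, target 5 ✓ (second branch holds)
  (4) z = 2, target 2 ✓ (second branch holds)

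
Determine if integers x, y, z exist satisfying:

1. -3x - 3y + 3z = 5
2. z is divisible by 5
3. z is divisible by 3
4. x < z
No

Even the single constraint (-3x - 3y + 3z = 5) is infeasible over the integers.

  - -3x - 3y + 3z = 5: every term on the left is divisible by 3, so the LHS ≡ 0 (mod 3), but the RHS 5 is not — no integer solution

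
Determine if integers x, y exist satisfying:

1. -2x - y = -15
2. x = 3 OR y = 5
Yes

Take x = 3, y = 9. Substituting into each constraint:
  (1) -2(3) + (-9) = -15 ✓
  (2) x = 3, target 3 ✓ (first branch holds)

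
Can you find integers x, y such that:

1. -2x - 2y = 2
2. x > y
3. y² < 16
Yes

Take x = 0, y = -1. Substituting into each constraint:
  (1) -2(0) - 2(-1) = 2 ✓
  (2) 0 > -1 ✓
  (3) y² = (-1)² = 1, and 1 < 16 ✓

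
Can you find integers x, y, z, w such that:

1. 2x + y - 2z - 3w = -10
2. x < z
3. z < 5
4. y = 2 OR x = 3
Yes

Take x = 3, y = -8, z = 4, w = 0. Substituting into each constraint:
  (1) 2(3) + (-8) - 2(4) - 3(0) = -10 ✓
  (2) 3 < 4 ✓
  (3) 4 < 5 ✓
  (4) x = 3, target 3 ✓ (second branch holds)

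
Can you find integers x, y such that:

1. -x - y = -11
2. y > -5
Yes

Take x = 11, y = 0. Substituting into each constraint:
  (1) (-11) + 0 = -11 ✓
  (2) 0 > -5 ✓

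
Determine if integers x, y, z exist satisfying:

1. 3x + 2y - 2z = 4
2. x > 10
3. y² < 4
Yes

Take x = 12, y = 0, z = 16. Substituting into each constraint:
  (1) 3(12) + 2(0) - 2(16) = 4 ✓
  (2) 12 > 10 ✓
  (3) y² = (0)² = 0, and 0 < 4 ✓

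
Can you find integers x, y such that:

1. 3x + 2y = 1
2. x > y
Yes

Take x = 1, y = -1. Substituting into each constraint:
  (1) 3(1) + 2(-1) = 1 ✓
  (2) 1 > -1 ✓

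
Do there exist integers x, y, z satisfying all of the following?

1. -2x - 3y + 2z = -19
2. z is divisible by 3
Yes

Take x = 8, y = 1, z = 0. Substituting into each constraint:
  (1) -2(8) - 3(1) + 2(0) = -19 ✓
  (2) 0 = 3 × 0, remainder 0 ✓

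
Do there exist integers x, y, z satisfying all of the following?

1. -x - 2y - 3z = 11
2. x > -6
Yes

Take x = 1, y = 0, z = -4. Substituting into each constraint:
  (1) (-1) - 2(0) - 3(-4) = 11 ✓
  (2) 1 > -6 ✓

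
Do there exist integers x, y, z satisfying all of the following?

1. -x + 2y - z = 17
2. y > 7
Yes

Take x = -1, y = 8, z = 0. Substituting into each constraint:
  (1) 1 + 2(8) + 0 = 17 ✓
  (2) 8 > 7 ✓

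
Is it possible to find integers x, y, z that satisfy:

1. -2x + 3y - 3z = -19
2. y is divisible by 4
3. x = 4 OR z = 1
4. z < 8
Yes

Take x = 8, y = 0, z = 1. Substituting into each constraint:
  (1) -2(8) + 3(0) - 3(1) = -19 ✓
  (2) 0 = 4 × 0, remainder 0 ✓
  (3) z = 1, target 1 ✓ (second branch holds)
  (4) 1 < 8 ✓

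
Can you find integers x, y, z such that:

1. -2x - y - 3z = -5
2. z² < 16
Yes

Take x = 0, y = 5, z = 0. Substituting into each constraint:
  (1) -2(0) + (-5) - 3(0) = -5 ✓
  (2) z² = (0)² = 0, and 0 < 16 ✓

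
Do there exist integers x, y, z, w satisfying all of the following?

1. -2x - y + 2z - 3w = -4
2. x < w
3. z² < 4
Yes

Take x = 0, y = 1, z = 0, w = 1. Substituting into each constraint:
  (1) -2(0) + (-1) + 2(0) - 3(1) = -4 ✓
  (2) 0 < 1 ✓
  (3) z² = (0)² = 0, and 0 < 4 ✓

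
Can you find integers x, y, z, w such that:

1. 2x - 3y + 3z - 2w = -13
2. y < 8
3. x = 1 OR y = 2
Yes

Take x = 0, y = 2, z = -1, w = 2. Substituting into each constraint:
  (1) 2(0) - 3(2) + 3(-1) - 2(2) = -13 ✓
  (2) 2 < 8 ✓
  (3) y = 2, target 2 ✓ (second branch holds)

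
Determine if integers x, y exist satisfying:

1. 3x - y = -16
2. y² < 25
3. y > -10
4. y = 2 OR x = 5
No

A contradictory subset is {3x - y = -16, y² < 25, y = 2 OR x = 5}. No integer assignment can satisfy these jointly:

  - 3x - y = -16: is a linear equation tying the variables together
  - y² < 25: restricts y to |y| ≤ 4
  - y = 2 OR x = 5: forces a choice: either y = 2 or x = 5

Split on the disjunction (y = 2 OR x = 5):
  • If y = 2: with y = 2, every remaining term of the linear equation is divisible by 3, so the left side is ≡ 0 (mod 3); but the right side -14 ≡ 1 (mod 3). No integers can satisfy it.
  • If x = 5: the equation forces y = 31, but y² < 25 requires |y| ≤ 4.
Both branches are infeasible, so the system has no integer solution.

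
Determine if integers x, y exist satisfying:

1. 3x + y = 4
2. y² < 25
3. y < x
Yes

Take x = 2, y = -2. Substituting into each constraint:
  (1) 3(2) + (-2) = 4 ✓
  (2) y² = (-2)² = 4, and 4 < 25 ✓
  (3) -2 < 2 ✓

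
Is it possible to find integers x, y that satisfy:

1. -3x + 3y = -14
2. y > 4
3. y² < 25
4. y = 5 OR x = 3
No

Even the single constraint (-3x + 3y = -14) is infeasible over the integers.

  - -3x + 3y = -14: every term on the left is divisible by 3, so the LHS ≡ 0 (mod 3), but the RHS -14 is not — no integer solution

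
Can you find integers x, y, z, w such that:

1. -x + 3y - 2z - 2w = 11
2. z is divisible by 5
Yes

Take x = -11, y = 0, z = 0, w = 0. Substituting into each constraint:
  (1) 11 + 3(0) - 2(0) - 2(0) = 11 ✓
  (2) 0 = 5 × 0, remainder 0 ✓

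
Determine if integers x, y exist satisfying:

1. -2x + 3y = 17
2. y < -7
Yes

Take x = -22, y = -9. Substituting into each constraint:
  (1) -2(-22) + 3(-9) = 17 ✓
  (2) -9 < -7 ✓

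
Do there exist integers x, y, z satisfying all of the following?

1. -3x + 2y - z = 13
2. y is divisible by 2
Yes

Take x = -3, y = 2, z = 0. Substituting into each constraint:
  (1) -3(-3) + 2(2) + 0 = 13 ✓
  (2) 2 = 2 × 1, remainder 0 ✓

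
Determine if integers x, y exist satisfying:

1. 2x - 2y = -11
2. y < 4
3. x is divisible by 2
No

Even the single constraint (2x - 2y = -11) is infeasible over the integers.

  - 2x - 2y = -11: every term on the left is divisible by 2, so the LHS ≡ 0 (mod 2), but the RHS -11 is not — no integer solution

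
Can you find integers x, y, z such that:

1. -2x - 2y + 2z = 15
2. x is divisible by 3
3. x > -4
No

Even the single constraint (-2x - 2y + 2z = 15) is infeasible over the integers.

  - -2x - 2y + 2z = 15: every term on the left is divisible by 2, so the LHS ≡ 0 (mod 2), but the RHS 15 is not — no integer solution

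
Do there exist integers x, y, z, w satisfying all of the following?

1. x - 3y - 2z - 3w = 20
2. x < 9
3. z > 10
Yes

Take x = 0, y = 0, z = 11, w = -14. Substituting into each constraint:
  (1) 0 - 3(0) - 2(11) - 3(-14) = 20 ✓
  (2) 0 < 9 ✓
  (3) 11 > 10 ✓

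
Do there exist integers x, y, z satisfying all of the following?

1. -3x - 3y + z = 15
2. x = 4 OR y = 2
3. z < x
Yes

Take x = 4, y = -8, z = 3. Substituting into each constraint:
  (1) -3(4) - 3(-8) + 3 = 15 ✓
  (2) x = 4, target 4 ✓ (first branch holds)
  (3) 3 < 4 ✓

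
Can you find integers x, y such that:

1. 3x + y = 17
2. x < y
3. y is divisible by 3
No

A contradictory subset is {3x + y = 17, y is divisible by 3}. No integer assignment can satisfy these jointly:

  - 3x + y = 17: is a linear equation tying the variables together
  - y is divisible by 3: restricts y to multiples of 3

Modular obstruction: writing y = 3y', every remaining term of the linear equation is divisible by 3, so the left side is ≡ 0 (mod 3); but the right side 17 ≡ 2 (mod 3). No integers can satisfy it.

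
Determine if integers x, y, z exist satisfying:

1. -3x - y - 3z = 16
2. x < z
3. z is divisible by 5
Yes

Take x = -1, y = -13, z = 0. Substituting into each constraint:
  (1) -3(-1) + 13 - 3(0) = 16 ✓
  (2) -1 < 0 ✓
  (3) 0 = 5 × 0, remainder 0 ✓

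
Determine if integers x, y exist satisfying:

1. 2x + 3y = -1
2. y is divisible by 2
No

The full constraint system is jointly infeasible over the integers. Each constraint and what it forces:

  - 2x + 3y = -1: is a linear equation tying the variables together
  - y is divisible by 2: restricts y to multiples of 2

Modular obstruction: writing y = 2y', every remaining term of the linear equation is divisible by 2, so the left side is ≡ 0 (mod 2); but the right side -1 ≡ 1 (mod 2). No integers can satisfy it.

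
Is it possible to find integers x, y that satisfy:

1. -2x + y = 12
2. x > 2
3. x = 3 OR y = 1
Yes

Take x = 3, y = 18. Substituting into each constraint:
  (1) -2(3) + 18 = 12 ✓
  (2) 3 > 2 ✓
  (3) x = 3, target 3 ✓ (first branch holds)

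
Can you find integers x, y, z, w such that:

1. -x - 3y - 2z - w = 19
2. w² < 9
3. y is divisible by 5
Yes

Take x = 1, y = 0, z = -10, w = 0. Substituting into each constraint:
  (1) (-1) - 3(0) - 2(-10) + 0 = 19 ✓
  (2) w² = (0)² = 0, and 0 < 9 ✓
  (3) 0 = 5 × 0, remainder 0 ✓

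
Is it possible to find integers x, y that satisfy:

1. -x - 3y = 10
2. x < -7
Yes

Take x = -10, y = 0. Substituting into each constraint:
  (1) 10 - 3(0) = 10 ✓
  (2) -10 < -7 ✓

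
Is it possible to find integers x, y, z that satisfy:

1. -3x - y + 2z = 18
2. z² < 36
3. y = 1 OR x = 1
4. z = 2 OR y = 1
Yes

Take x = -5, y = 1, z = 2. Substituting into each constraint:
  (1) -3(-5) + (-1) + 2(2) = 18 ✓
  (2) z² = (2)² = 4, and 4 < 36 ✓
  (3) y = 1, target 1 ✓ (first branch holds)
  (4) z = 2, target 2 ✓ (first branch holds)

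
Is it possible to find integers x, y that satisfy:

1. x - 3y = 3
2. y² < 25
Yes

Take x = 3, y = 0. Substituting into each constraint:
  (1) 3 - 3(0) = 3 ✓
  (2) y² = (0)² = 0, and 0 < 25 ✓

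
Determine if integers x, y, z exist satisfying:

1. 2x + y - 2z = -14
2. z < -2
Yes

Take x = -10, y = 0, z = -3. Substituting into each constraint:
  (1) 2(-10) + 0 - 2(-3) = -14 ✓
  (2) -3 < -2 ✓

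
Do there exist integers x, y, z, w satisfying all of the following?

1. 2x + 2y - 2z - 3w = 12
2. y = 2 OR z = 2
Yes

Take x = 7, y = 1, z = 2, w = 0. Substituting into each constraint:
  (1) 2(7) + 2(1) - 2(2) - 3(0) = 12 ✓
  (2) z = 2, target 2 ✓ (second branch holds)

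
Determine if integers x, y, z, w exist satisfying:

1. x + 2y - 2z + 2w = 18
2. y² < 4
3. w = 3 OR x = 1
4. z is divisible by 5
Yes

Take x = 12, y = 0, z = 0, w = 3. Substituting into each constraint:
  (1) 12 + 2(0) - 2(0) + 2(3) = 18 ✓
  (2) y² = (0)² = 0, and 0 < 4 ✓
  (3) w = 3, target 3 ✓ (first branch holds)
  (4) 0 = 5 × 0, remainder 0 ✓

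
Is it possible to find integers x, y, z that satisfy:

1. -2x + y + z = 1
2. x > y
Yes

Take x = 1, y = 0, z = 3. Substituting into each constraint:
  (1) -2(1) + 0 + 3 = 1 ✓
  (2) 1 > 0 ✓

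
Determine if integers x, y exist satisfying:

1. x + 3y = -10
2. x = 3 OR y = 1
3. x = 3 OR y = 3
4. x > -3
No

A contradictory subset is {x + 3y = -10, x = 3 OR y = 3, x > -3}. No integer assignment can satisfy these jointly:

  - x + 3y = -10: is a linear equation tying the variables together
  - x = 3 OR y = 3: forces a choice: either x = 3 or y = 3
  - x > -3: bounds one variable relative to a constant

Split on the disjunction (x = 3 OR y = 3):
  • If x = 3: with x = 3, every remaining term of the linear equation is divisible by 3, so the left side is ≡ 0 (mod 3); but the right side -13 ≡ 2 (mod 3). No integers can satisfy it.
  • If y = 3: the equation forces x = -19, which contradicts the bound x ≥ -2.
Both branches are infeasible, so the system has no integer solution.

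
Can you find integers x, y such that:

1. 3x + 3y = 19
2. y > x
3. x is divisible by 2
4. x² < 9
No

Even the single constraint (3x + 3y = 19) is infeasible over the integers.

  - 3x + 3y = 19: every term on the left is divisible by 3, so the LHS ≡ 0 (mod 3), but the RHS 19 is not — no integer solution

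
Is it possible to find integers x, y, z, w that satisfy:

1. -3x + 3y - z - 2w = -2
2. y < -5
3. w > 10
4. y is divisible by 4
Yes

Take x = -16, y = -8, z = 0, w = 13. Substituting into each constraint:
  (1) -3(-16) + 3(-8) + 0 - 2(13) = -2 ✓
  (2) -8 < -5 ✓
  (3) 13 > 10 ✓
  (4) -8 = 4 × -2, remainder 0 ✓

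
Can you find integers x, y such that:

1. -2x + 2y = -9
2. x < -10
No

Even the single constraint (-2x + 2y = -9) is infeasible over the integers.

  - -2x + 2y = -9: every term on the left is divisible by 2, so the LHS ≡ 0 (mod 2), but the RHS -9 is not — no integer solution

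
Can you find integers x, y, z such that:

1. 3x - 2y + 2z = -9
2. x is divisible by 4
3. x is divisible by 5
No

A contradictory subset is {3x - 2y + 2z = -9, x is divisible by 4}. No integer assignment can satisfy these jointly:

  - 3x - 2y + 2z = -9: is a linear equation tying the variables together
  - x is divisible by 4: restricts x to multiples of 4

Modular obstruction: writing x = 4x', every remaining term of the linear equation is divisible by 2, so the left side is ≡ 0 (mod 2); but the right side -9 ≡ 1 (mod 2). No integers can satisfy it.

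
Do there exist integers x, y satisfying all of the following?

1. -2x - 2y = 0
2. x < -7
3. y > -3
Yes

Take x = -8, y = 8. Substituting into each constraint:
  (1) -2(-8) - 2(8) = 0 ✓
  (2) -8 < -7 ✓
  (3) 8 > -3 ✓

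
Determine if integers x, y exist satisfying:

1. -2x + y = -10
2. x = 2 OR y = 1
Yes

Take x = 2, y = -6. Substituting into each constraint:
  (1) -2(2) + (-6) = -10 ✓
  (2) x = 2, target 2 ✓ (first branch holds)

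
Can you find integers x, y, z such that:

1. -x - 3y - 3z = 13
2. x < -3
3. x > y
Yes

Take x = -4, y = -5, z = 2. Substituting into each constraint:
  (1) 4 - 3(-5) - 3(2) = 13 ✓
  (2) -4 < -3 ✓
  (3) -4 > -5 ✓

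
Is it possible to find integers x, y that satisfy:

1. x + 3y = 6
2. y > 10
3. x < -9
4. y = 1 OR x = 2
No

A contradictory subset is {y > 10, x < -9, y = 1 OR x = 2}. No integer assignment can satisfy these jointly:

  - y > 10: bounds one variable relative to a constant
  - x < -9: bounds one variable relative to a constant
  - y = 1 OR x = 2: forces a choice: either y = 1 or x = 2

Split on the disjunction (y = 1 OR x = 2):
  • If y = 1: this contradicts the bound y ≥ 11.
  • If x = 2: this contradicts the bound x ≤ -10.
Both branches are infeasible, so the system has no integer solution.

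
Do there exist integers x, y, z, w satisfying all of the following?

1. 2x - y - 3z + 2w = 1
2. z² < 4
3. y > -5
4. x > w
Yes

Take x = 0, y = 0, z = -1, w = -1. Substituting into each constraint:
  (1) 2(0) + 0 - 3(-1) + 2(-1) = 1 ✓
  (2) z² = (-1)² = 1, and 1 < 4 ✓
  (3) 0 > -5 ✓
  (4) 0 > -1 ✓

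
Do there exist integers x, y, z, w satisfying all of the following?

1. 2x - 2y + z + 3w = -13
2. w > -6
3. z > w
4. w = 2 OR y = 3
Yes

Take x = -4, y = 3, z = 1, w = 0. Substituting into each constraint:
  (1) 2(-4) - 2(3) + 1 + 3(0) = -13 ✓
  (2) 0 > -6 ✓
  (3) 1 > 0 ✓
  (4) y = 3, target 3 ✓ (second branch holds)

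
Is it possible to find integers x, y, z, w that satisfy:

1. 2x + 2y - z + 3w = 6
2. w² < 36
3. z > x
Yes

Take x = 1, y = 0, z = 2, w = 2. Substituting into each constraint:
  (1) 2(1) + 2(0) + (-2) + 3(2) = 6 ✓
  (2) w² = (2)² = 4, and 4 < 36 ✓
  (3) 2 > 1 ✓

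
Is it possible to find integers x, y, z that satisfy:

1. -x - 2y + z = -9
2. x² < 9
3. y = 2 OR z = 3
Yes

Take x = 0, y = 2, z = -5. Substituting into each constraint:
  (1) 0 - 2(2) + (-5) = -9 ✓
  (2) x² = (0)² = 0, and 0 < 9 ✓
  (3) y = 2, target 2 ✓ (first branch holds)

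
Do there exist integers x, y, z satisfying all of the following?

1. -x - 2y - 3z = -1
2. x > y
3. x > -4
Yes

Take x = 1, y = 0, z = 0. Substituting into each constraint:
  (1) (-1) - 2(0) - 3(0) = -1 ✓
  (2) 1 > 0 ✓
  (3) 1 > -4 ✓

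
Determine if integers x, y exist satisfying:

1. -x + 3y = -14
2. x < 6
Yes

Take x = 2, y = -4. Substituting into each constraint:
  (1) (-2) + 3(-4) = -14 ✓
  (2) 2 < 6 ✓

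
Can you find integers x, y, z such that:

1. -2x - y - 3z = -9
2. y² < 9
Yes

Take x = 0, y = 0, z = 3. Substituting into each constraint:
  (1) -2(0) + 0 - 3(3) = -9 ✓
  (2) y² = (0)² = 0, and 0 < 9 ✓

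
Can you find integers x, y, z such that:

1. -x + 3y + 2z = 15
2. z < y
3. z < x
Yes

Take x = 2, y = 5, z = 1. Substituting into each constraint:
  (1) (-2) + 3(5) + 2(1) = 15 ✓
  (2) 1 < 5 ✓
  (3) 1 < 2 ✓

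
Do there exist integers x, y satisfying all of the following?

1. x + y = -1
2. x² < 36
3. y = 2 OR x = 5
Yes

Take x = 5, y = -6. Substituting into each constraint:
  (1) 5 + (-6) = -1 ✓
  (2) x² = (5)² = 25, and 25 < 36 ✓
  (3) x = 5, target 5 ✓ (second branch holds)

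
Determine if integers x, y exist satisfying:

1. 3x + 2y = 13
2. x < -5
Yes

Take x = -7, y = 17. Substituting into each constraint:
  (1) 3(-7) + 2(17) = 13 ✓
  (2) -7 < -5 ✓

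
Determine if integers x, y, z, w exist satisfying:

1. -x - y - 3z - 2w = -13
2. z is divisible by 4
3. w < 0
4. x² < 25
Yes

Take x = 2, y = 15, z = 0, w = -2. Substituting into each constraint:
  (1) (-2) + (-15) - 3(0) - 2(-2) = -13 ✓
  (2) 0 = 4 × 0, remainder 0 ✓
  (3) -2 < 0 ✓
  (4) x² = (2)² = 4, and 4 < 25 ✓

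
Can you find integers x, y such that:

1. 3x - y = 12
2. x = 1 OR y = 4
Yes

Take x = 1, y = -9. Substituting into each constraint:
  (1) 3(1) + 9 = 12 ✓
  (2) x = 1, target 1 ✓ (first branch holds)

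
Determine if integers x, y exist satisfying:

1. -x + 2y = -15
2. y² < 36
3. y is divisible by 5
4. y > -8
Yes

Take x = 15, y = 0. Substituting into each constraint:
  (1) (-15) + 2(0) = -15 ✓
  (2) y² = (0)² = 0, and 0 < 36 ✓
  (3) 0 = 5 × 0, remainder 0 ✓
  (4) 0 > -8 ✓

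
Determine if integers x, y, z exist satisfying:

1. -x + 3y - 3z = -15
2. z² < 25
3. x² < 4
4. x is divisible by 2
Yes

Take x = 0, y = -5, z = 0. Substituting into each constraint:
  (1) 0 + 3(-5) - 3(0) = -15 ✓
  (2) z² = (0)² = 0, and 0 < 25 ✓
  (3) x² = (0)² = 0, and 0 < 4 ✓
  (4) 0 = 2 × 0, remainder 0 ✓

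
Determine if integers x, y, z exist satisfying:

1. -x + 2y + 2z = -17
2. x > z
Yes

Take x = 1, y = -8, z = 0. Substituting into each constraint:
  (1) (-1) + 2(-8) + 2(0) = -17 ✓
  (2) 1 > 0 ✓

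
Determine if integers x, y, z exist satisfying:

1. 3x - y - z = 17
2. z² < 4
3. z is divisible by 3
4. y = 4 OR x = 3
Yes

Take x = 3, y = -8, z = 0. Substituting into each constraint:
  (1) 3(3) + 8 + 0 = 17 ✓
  (2) z² = (0)² = 0, and 0 < 4 ✓
  (3) 0 = 3 × 0, remainder 0 ✓
  (4) x = 3, target 3 ✓ (second branch holds)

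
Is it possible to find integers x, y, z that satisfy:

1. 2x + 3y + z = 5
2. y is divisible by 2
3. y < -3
Yes

Take x = 0, y = -4, z = 17. Substituting into each constraint:
  (1) 2(0) + 3(-4) + 17 = 5 ✓
  (2) -4 = 2 × -2, remainder 0 ✓
  (3) -4 < -3 ✓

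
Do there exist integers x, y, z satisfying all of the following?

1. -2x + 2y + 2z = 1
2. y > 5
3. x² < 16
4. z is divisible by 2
No

Even the single constraint (-2x + 2y + 2z = 1) is infeasible over the integers.

  - -2x + 2y + 2z = 1: every term on the left is divisible by 2, so the LHS ≡ 0 (mod 2), but the RHS 1 is not — no integer solution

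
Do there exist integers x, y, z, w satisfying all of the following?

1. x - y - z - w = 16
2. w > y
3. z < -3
Yes

Take x = 11, y = -1, z = -4, w = 0. Substituting into each constraint:
  (1) 11 + 1 + 4 + 0 = 16 ✓
  (2) 0 > -1 ✓
  (3) -4 < -3 ✓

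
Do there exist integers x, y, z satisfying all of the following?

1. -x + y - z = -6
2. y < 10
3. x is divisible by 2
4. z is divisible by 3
Yes

Take x = 0, y = -6, z = 0. Substituting into each constraint:
  (1) 0 + (-6) + 0 = -6 ✓
  (2) -6 < 10 ✓
  (3) 0 = 2 × 0, remainder 0 ✓
  (4) 0 = 3 × 0, remainder 0 ✓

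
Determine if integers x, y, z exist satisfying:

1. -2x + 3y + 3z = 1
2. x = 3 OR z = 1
Yes

Take x = 1, y = 0, z = 1. Substituting into each constraint:
  (1) -2(1) + 3(0) + 3(1) = 1 ✓
  (2) z = 1, target 1 ✓ (second branch holds)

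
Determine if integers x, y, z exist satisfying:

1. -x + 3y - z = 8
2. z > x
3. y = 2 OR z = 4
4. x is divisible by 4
Yes

Take x = -4, y = 2, z = 2. Substituting into each constraint:
  (1) 4 + 3(2) + (-2) = 8 ✓
  (2) 2 > -4 ✓
  (3) y = 2, target 2 ✓ (first branch holds)
  (4) -4 = 4 × -1, remainder 0 ✓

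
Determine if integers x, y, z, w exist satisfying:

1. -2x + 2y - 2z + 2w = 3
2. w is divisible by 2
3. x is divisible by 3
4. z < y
No

Even the single constraint (-2x + 2y - 2z + 2w = 3) is infeasible over the integers.

  - -2x + 2y - 2z + 2w = 3: every term on the left is divisible by 2, so the LHS ≡ 0 (mod 2), but the RHS 3 is not — no integer solution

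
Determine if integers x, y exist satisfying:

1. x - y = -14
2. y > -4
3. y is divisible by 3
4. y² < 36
Yes

Take x = -14, y = 0. Substituting into each constraint:
  (1) (-14) + 0 = -14 ✓
  (2) 0 > -4 ✓
  (3) 0 = 3 × 0, remainder 0 ✓
  (4) y² = (0)² = 0, and 0 < 36 ✓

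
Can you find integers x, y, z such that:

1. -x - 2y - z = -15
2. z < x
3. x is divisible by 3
Yes

Take x = 0, y = 8, z = -1. Substituting into each constraint:
  (1) 0 - 2(8) + 1 = -15 ✓
  (2) -1 < 0 ✓
  (3) 0 = 3 × 0, remainder 0 ✓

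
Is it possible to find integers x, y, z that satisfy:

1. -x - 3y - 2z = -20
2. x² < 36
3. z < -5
Yes

Take x = 0, y = 12, z = -8. Substituting into each constraint:
  (1) 0 - 3(12) - 2(-8) = -20 ✓
  (2) x² = (0)² = 0, and 0 < 36 ✓
  (3) -8 < -5 ✓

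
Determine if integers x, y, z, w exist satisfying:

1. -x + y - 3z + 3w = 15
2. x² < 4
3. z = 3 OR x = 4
Yes

Take x = 0, y = 24, z = 3, w = 0. Substituting into each constraint:
  (1) 0 + 24 - 3(3) + 3(0) = 15 ✓
  (2) x² = (0)² = 0, and 0 < 4 ✓
  (3) z = 3, target 3 ✓ (first branch holds)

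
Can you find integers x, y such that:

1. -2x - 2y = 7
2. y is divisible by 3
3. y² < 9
No

Even the single constraint (-2x - 2y = 7) is infeasible over the integers.

  - -2x - 2y = 7: every term on the left is divisible by 2, so the LHS ≡ 0 (mod 2), but the RHS 7 is not — no integer solution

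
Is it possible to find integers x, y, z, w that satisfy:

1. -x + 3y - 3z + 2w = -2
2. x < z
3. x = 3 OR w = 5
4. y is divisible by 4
Yes

Take x = 0, y = 0, z = 4, w = 5. Substituting into each constraint:
  (1) 0 + 3(0) - 3(4) + 2(5) = -2 ✓
  (2) 0 < 4 ✓
  (3) w = 5, target 5 ✓ (second branch holds)
  (4) 0 = 4 × 0, remainder 0 ✓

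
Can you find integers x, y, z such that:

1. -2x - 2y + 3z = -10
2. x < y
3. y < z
Yes

Take x = 14, y = 15, z = 16. Substituting into each constraint:
  (1) -2(14) - 2(15) + 3(16) = -10 ✓
  (2) 14 < 15 ✓
  (3) 15 < 16 ✓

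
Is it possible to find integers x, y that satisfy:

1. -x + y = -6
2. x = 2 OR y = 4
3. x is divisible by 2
Yes

Take x = 2, y = -4. Substituting into each constraint:
  (1) (-2) + (-4) = -6 ✓
  (2) x = 2, target 2 ✓ (first branch holds)
  (3) 2 = 2 × 1, remainder 0 ✓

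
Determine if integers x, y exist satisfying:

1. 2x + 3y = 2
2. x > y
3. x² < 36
Yes

Take x = 1, y = 0. Substituting into each constraint:
  (1) 2(1) + 3(0) = 2 ✓
  (2) 1 > 0 ✓
  (3) x² = (1)² = 1, and 1 < 36 ✓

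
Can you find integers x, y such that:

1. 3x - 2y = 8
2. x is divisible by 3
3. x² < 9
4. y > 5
No

A contradictory subset is {3x - 2y = 8, x² < 9, y > 5}. No integer assignment can satisfy these jointly:

  - 3x - 2y = 8: is a linear equation tying the variables together
  - x² < 9: restricts x to |x| ≤ 2
  - y > 5: bounds one variable relative to a constant

Range argument: with x ∈ [-2, 2], y ∈ [6, ∞], the left side of the equation is at most -6, but the right side is 8 > -6. No integer solution exists.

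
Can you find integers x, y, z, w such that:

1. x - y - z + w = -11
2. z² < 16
Yes

Take x = 0, y = 0, z = 0, w = -11. Substituting into each constraint:
  (1) 0 + 0 + 0 + (-11) = -11 ✓
  (2) z² = (0)² = 0, and 0 < 16 ✓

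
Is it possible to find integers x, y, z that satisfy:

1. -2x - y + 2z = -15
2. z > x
Yes

Take x = 0, y = 17, z = 1. Substituting into each constraint:
  (1) -2(0) + (-17) + 2(1) = -15 ✓
  (2) 1 > 0 ✓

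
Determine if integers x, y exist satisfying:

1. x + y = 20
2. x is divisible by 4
Yes

Take x = 0, y = 20. Substituting into each constraint:
  (1) 0 + 20 = 20 ✓
  (2) 0 = 4 × 0, remainder 0 ✓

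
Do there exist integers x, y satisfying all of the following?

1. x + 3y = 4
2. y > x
Yes

Take x = -2, y = 2. Substituting into each constraint:
  (1) (-2) + 3(2) = 4 ✓
  (2) 2 > -2 ✓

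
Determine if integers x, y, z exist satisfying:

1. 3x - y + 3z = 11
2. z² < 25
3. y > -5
Yes

Take x = 0, y = 1, z = 4. Substituting into each constraint:
  (1) 3(0) + (-1) + 3(4) = 11 ✓
  (2) z² = (4)² = 16, and 16 < 25 ✓
  (3) 1 > -5 ✓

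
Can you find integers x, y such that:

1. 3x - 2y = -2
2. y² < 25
Yes

Take x = 0, y = 1. Substituting into each constraint:
  (1) 3(0) - 2(1) = -2 ✓
  (2) y² = (1)² = 1, and 1 < 25 ✓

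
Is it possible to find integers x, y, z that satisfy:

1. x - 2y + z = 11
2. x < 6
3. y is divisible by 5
Yes

Take x = 5, y = 0, z = 6. Substituting into each constraint:
  (1) 5 - 2(0) + 6 = 11 ✓
  (2) 5 < 6 ✓
  (3) 0 = 5 × 0, remainder 0 ✓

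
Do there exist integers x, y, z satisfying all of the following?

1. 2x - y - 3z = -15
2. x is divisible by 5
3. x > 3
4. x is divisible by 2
Yes

Take x = 10, y = 35, z = 0. Substituting into each constraint:
  (1) 2(10) + (-35) - 3(0) = -15 ✓
  (2) 10 = 5 × 2, remainder 0 ✓
  (3) 10 > 3 ✓
  (4) 10 = 2 × 5, remainder 0 ✓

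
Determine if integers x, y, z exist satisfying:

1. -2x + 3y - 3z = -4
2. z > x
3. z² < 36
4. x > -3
Yes

Take x = 2, y = 3, z = 3. Substituting into each constraint:
  (1) -2(2) + 3(3) - 3(3) = -4 ✓
  (2) 3 > 2 ✓
  (3) z² = (3)² = 9, and 9 < 36 ✓
  (4) 2 > -3 ✓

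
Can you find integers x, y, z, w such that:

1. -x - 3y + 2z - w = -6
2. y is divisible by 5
Yes

Take x = 6, y = 0, z = 0, w = 0. Substituting into each constraint:
  (1) (-6) - 3(0) + 2(0) + 0 = -6 ✓
  (2) 0 = 5 × 0, remainder 0 ✓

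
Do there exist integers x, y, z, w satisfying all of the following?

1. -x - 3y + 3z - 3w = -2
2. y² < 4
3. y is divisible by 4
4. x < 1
Yes

Take x = -1, y = 0, z = 0, w = 1. Substituting into each constraint:
  (1) 1 - 3(0) + 3(0) - 3(1) = -2 ✓
  (2) y² = (0)² = 0, and 0 < 4 ✓
  (3) 0 = 4 × 0, remainder 0 ✓
  (4) -1 < 1 ✓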